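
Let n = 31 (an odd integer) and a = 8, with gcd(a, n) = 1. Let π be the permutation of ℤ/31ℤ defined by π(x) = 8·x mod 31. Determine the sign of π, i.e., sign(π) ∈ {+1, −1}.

+1

Start at x=16: 16 → 4 → 1 → 8 → 2 → 16 (one orbit).
7 cycles of lengths [5, 5, 5, 5, 5, 5, 1].
n − c = 31 − 7 = 24; sign = (−1)^24 = +1.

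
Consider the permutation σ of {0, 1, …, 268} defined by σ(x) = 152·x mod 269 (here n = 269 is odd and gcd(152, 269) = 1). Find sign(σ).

Orbit of 232 under x↦152x: [232, 25, 34, 57, 56, 173, 203]… (length divides ord_269(152)).
π_152 has 3 disjoint cycles with lengths [134, 134, 1] on {0,…,268}.
269 − 3 = 266 transpositions; sign(π) = (−1)^266 = +1.
Check: (152/269) = +1 by Zolotarev.

+1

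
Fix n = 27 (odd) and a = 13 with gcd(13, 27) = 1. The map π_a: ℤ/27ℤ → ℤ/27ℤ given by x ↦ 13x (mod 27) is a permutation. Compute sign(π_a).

+1

Start at x=25: 25 → 1 → 13 → 7 → 10 → 22 → 16 → … (one orbit).
π_13 has 7 disjoint cycles with lengths [9, 9, 3, 3, 1, 1, 1] on {0,…,26}.
Σ(ℓ_i−1) = 27−7 = 20; sign = (−1)^20 = +1.
The Jacobi symbol (13|27) = +1 (Zolotarev) agrees.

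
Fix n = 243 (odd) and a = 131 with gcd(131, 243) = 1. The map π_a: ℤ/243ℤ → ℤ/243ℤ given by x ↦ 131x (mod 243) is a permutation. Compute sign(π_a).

-1

Trace 146: π^k(146) = [146, 172, 176, 214, 89, 238, 74] for k=0..6.
The orbit structure of x ↦ 131x mod 243: 6 orbits of sizes [162, 54, 18, 6, 2, 1].
Σ(ℓ_i−1) = 243−6 = 237; sign = (−1)^237 = -1.
(131|243)_J = -1 (Zolotarev's lemma cross-check).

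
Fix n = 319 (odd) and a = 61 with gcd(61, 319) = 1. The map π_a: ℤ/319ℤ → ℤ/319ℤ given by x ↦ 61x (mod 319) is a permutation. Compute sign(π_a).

Start at x=32: 32 → 38 → 85 → 81 → 156 → 265 → 215 → … (one orbit).
π_61 has 5 disjoint cycles with lengths [140, 140, 28, 10, 1] on {0,…,318}.
With 5 cycles on 319 points, sign = (−1)^{319−5} = +1.

+1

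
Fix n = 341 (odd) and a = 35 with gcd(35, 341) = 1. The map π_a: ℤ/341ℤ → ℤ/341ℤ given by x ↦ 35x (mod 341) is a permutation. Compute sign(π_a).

-1

Trace 39: π^k(39) = [39, 1, 35, 202, 250, 225, 32] for k=0..6.
The orbit structure of x ↦ 35x mod 341: 38 orbits of sizes [10, 10, 10, 10, 10, 10, 10, 10, 10, 10, 10, 10, 10, 10, 10, 10, 10, 10, 10, 10, 10, 10, 10, 10, 10, 10, 10, 10, 10, 10, 10, 5, 5, 5, 5, 5, 5, 1].
38 cycles on 341: each ℓ→(−1)^(ℓ−1), product (−1)^303 = -1.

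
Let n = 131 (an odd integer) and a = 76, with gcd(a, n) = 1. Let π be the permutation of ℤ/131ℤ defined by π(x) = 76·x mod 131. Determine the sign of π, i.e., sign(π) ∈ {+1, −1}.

-1

Orbit of 76 under x↦76x: [76, 12, 126, 13, 71, 25, 66]… (length divides ord_131(76)).
Decompose π into cycles: lengths [130, 1] (2 cycles, including the fixed point 0).
2 cycles on 131: each ℓ→(−1)^(ℓ−1), product (−1)^129 = -1.
(76|131)_J = -1 (Zolotarev's lemma cross-check).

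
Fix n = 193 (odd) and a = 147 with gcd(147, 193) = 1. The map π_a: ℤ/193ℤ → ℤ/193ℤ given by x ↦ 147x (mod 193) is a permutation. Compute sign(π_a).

Start at x=192: 192 → 46 → 7 → 64 → 144 → 131 → 150 → … (one orbit).
The orbit structure of x ↦ 147x mod 193: 5 orbits of sizes [48, 48, 48, 48, 1].
With 5 cycles on 193 points, sign = (−1)^{193−5} = +1.
Zolotarev: (147|193) = +1, matching the cycle-count sign.

+1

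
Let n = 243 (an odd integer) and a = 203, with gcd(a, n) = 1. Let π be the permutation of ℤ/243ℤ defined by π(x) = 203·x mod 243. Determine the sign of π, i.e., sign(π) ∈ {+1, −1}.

Orbit of 127 under x↦203x: [127, 23, 52, 107, 94, 128, 226]… (length divides ord_243(203)).
Decompose π into cycles: lengths [162, 54, 18, 6, 2, 1] (6 cycles, including the fixed point 0).
243 − 6 = 237 transpositions; sign(π) = (−1)^237 = -1.
Via Zolotarev, sign(π_{203}) = (203|243) = -1.

-1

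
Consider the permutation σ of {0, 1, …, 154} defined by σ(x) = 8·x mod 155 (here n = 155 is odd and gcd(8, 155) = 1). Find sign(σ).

-1

Trace 33: π^k(33) = [33, 109, 97, 1, 8, 64, 47] for k=0..6.
π_8 has 14 disjoint cycles with lengths [20, 20, 20, 20, 20, 20, 5, 5, 5, 5, 5, 5, 4, 1] on {0,…,154}.
n − c = 155 − 14 = 141; sign = (−1)^141 = -1.
Via Zolotarev, sign(π_{8}) = (8|155) = -1.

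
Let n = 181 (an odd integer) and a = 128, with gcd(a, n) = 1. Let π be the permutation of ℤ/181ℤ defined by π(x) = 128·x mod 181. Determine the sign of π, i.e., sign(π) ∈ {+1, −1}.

Start at x=71: 71 → 38 → 158 → 133 → 10 → 13 → 35 → … (one orbit).
Cycle type of π: 180 + 1; total 2 cycles.
sign(π) = (−1)^{n − #cycles} = (−1)^{181−2} = (−1)^179 = -1.
Zolotarev: (128|181) = -1, matching the cycle-count sign.

-1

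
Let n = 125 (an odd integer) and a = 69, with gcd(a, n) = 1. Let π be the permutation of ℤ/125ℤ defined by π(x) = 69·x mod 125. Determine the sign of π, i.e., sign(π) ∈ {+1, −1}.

Start at x=84: 84 → 46 → 49 → 6 → 39 → 66 → 54 → … (one orbit).
Decompose π into cycles: lengths [50, 50, 10, 10, 2, 2, 1] (7 cycles, including the fixed point 0).
7 cycles on 125: each ℓ→(−1)^(ℓ−1), product (−1)^118 = +1.
(69|125)_J = +1 (Zolotarev's lemma cross-check).

+1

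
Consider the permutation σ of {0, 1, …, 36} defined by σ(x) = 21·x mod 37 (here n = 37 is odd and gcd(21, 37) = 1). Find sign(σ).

+1

Start at x=34: 34 → 11 → 9 → 4 → 10 → 25 → 7 → … (one orbit).
Cycle lengths of π_21 on ℤ/37ℤ: [18, 18, 1]; 3 cycles in total.
3 cycles on 37: each ℓ→(−1)^(ℓ−1), product (−1)^34 = +1.
Zolotarev: (21|37) = +1, matching the cycle-count sign.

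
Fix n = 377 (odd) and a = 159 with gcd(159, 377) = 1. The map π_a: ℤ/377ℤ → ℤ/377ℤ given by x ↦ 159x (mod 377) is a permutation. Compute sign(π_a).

Orbit of 354 under x↦159x: [354, 113, 248, 224, 178, 27, 146]… (length divides ord_377(159)).
π_159 has 10 disjoint cycles with lengths [84, 84, 84, 84, 28, 3, 3, 3, 3, 1] on {0,…,376}.
sign(π) = (−1)^{n − #cycles} = (−1)^{377−10} = (−1)^367 = -1.
The Jacobi symbol (159|377) = -1 (Zolotarev) agrees.

-1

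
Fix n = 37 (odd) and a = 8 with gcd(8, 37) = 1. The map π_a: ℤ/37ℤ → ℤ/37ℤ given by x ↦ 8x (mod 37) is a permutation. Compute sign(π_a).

Trace 29: π^k(29) = [29, 10, 6, 11, 14, 1, 8] for k=0..6.
The orbit structure of x ↦ 8x mod 37: 4 orbits of sizes [12, 12, 12, 1].
4 cycles on 37: each ℓ→(−1)^(ℓ−1), product (−1)^33 = -1.
(8|37)_J = -1 (Zolotarev's lemma cross-check).

-1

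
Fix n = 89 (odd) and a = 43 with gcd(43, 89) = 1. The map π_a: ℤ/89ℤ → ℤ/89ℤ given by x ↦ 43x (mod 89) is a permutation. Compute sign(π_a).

Start at x=61: 61 → 42 → 26 → 50 → 14 → 68 → 76 → … (one orbit).
Cycle type of π: 88 + 1; total 2 cycles.
sign(π) = (−1)^{n − #cycles} = (−1)^{89−2} = (−1)^87 = -1.
(43|89)_J = -1 (Zolotarev's lemma cross-check).

-1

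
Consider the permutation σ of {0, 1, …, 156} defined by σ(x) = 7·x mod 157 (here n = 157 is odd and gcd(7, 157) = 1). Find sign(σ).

-1

Orbit of 79 under x↦7x: [79, 82, 103, 93, 23, 4, 28]… (length divides ord_157(7)).
Cycle type of π: 52×3 + 1; total 4 cycles.
157 − 4 = 153 transpositions; sign(π) = (−1)^153 = -1.
(7|157)_J = -1 (Zolotarev's lemma cross-check).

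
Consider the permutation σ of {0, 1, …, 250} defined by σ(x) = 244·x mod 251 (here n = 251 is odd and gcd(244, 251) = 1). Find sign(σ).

-1

Trace 235: π^k(235) = [235, 112, 220, 217, 238, 91, 116] for k=0..6.
Cycle type of π: 250 + 1; total 2 cycles.
2 cycles on 251: each ℓ→(−1)^(ℓ−1), product (−1)^249 = -1.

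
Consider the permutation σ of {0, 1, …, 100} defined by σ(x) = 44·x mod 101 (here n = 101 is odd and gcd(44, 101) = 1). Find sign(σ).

Start at x=62: 62 → 1 → 44 → 17 → 41 → 87 → 91 → … (one orbit).
Cycle lengths of π_44 on ℤ/101ℤ: [20, 20, 20, 20, 20, 1]; 6 cycles in total.
With 6 cycles on 101 points, sign = (−1)^{101−6} = -1.
Via Zolotarev, sign(π_{44}) = (44|101) = -1.

-1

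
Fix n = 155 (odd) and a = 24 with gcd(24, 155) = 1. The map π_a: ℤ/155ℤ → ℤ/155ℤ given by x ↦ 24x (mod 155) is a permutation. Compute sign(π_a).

Orbit of 76 under x↦24x: [76, 119, 66, 34, 41, 54, 56]… (length divides ord_155(24)).
8 cycles of lengths [30, 30, 30, 30, 30, 2, 2, 1].
155 − 8 = 147 transpositions; sign(π) = (−1)^147 = -1.

-1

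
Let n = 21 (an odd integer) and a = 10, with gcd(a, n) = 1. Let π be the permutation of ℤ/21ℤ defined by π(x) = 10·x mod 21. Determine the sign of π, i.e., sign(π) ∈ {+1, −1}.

Orbit of 4 under x↦10x: [4, 19, 1, 10, 16, 13]… (length divides ord_21(10)).
π_10 has 6 disjoint cycles with lengths [6, 6, 6, 1, 1, 1] on {0,…,20}.
21 − 6 = 15 transpositions; sign(π) = (−1)^15 = -1.

-1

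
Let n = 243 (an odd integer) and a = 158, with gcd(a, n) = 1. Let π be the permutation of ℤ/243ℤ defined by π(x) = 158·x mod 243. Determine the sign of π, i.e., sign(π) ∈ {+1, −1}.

-1

Orbit of 67 under x↦158x: [67, 137, 19, 86, 223, 242, 85]… (length divides ord_243(158)).
The orbit structure of x ↦ 158x mod 243: 6 orbits of sizes [162, 54, 18, 6, 2, 1].
Σ(ℓ_i−1) = 243−6 = 237; sign = (−1)^237 = -1.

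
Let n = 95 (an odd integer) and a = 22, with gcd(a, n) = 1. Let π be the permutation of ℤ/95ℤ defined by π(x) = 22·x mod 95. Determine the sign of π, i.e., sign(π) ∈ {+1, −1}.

+1

Start at x=53: 53 → 26 → 2 → 44 → 18 → 16 → 67 → … (one orbit).
π_22 has 5 disjoint cycles with lengths [36, 36, 18, 4, 1] on {0,…,94}.
sign(π) = (−1)^{n − #cycles} = (−1)^{95−5} = (−1)^90 = +1.
Check: (22/95) = +1 by Zolotarev.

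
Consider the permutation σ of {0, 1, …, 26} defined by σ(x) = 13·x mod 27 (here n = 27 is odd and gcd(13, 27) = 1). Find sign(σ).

Orbit of 19 under x↦13x: [19, 4, 25, 1, 13, 7, 10]… (length divides ord_27(13)).
7 cycles of lengths [9, 9, 3, 3, 1, 1, 1].
Σ(ℓ_i−1) = 27−7 = 20; sign = (−1)^20 = +1.
Via Zolotarev, sign(π_{13}) = (13|27) = +1.

+1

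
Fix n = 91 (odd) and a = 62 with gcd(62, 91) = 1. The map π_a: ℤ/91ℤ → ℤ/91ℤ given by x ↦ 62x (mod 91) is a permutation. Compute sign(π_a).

Orbit of 1 under x↦62x: [1, 62, 22, 90, 29, 69]… (length divides ord_91(62)).
Cycle type of π: 6×14 + 2×3 + 1; total 18 cycles.
18 cycles on 91: each ℓ→(−1)^(ℓ−1), product (−1)^73 = -1.

-1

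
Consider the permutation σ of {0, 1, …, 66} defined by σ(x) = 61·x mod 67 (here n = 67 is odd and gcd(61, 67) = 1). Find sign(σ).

-1

Orbit of 61 under x↦61x: [61, 36, 52, 23, 63, 24, 57]… (length divides ord_67(61)).
2 cycles of lengths [66, 1].
67 − 2 = 65 transpositions; sign(π) = (−1)^65 = -1.
The Jacobi symbol (61|67) = -1 (Zolotarev) agrees.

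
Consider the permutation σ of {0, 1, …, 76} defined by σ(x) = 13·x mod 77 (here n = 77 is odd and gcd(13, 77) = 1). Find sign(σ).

+1

Trace 71: π^k(71) = [71, 76, 64, 62, 36, 6, 1] for k=0..6.
Decompose π into cycles: lengths [10, 10, 10, 10, 10, 10, 10, 2, 2, 2, 1] (11 cycles, including the fixed point 0).
sign(π) = (−1)^{n − #cycles} = (−1)^{77−11} = (−1)^66 = +1.
Zolotarev: (13|77) = +1, matching the cycle-count sign.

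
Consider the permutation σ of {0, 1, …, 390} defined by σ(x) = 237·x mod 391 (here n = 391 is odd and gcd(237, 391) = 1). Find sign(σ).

-1

Trace 256: π^k(256) = [256, 67, 239, 339, 188, 373, 35] for k=0..6.
Cycle lengths of π_237 on ℤ/391ℤ: [22, 22, 22, 22, 22, 22, 22, 22, 22, 22, 22, 22, 22, 22, 22, 22, 22, 2, 2, 2, 2, 2, 2, 2, 2, 1]; 26 cycles in total.
With 26 cycles on 391 points, sign = (−1)^{391−26} = -1.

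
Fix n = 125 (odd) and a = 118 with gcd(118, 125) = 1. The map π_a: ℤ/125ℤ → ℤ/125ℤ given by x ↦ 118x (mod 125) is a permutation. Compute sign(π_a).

Trace 101: π^k(101) = [101, 43, 74, 107, 1, 118, 49] for k=0..6.
12 cycles of lengths [20, 20, 20, 20, 20, 4, 4, 4, 4, 4, 4, 1].
n − c = 125 − 12 = 113; sign = (−1)^113 = -1.
Check: (118/125) = -1 by Zolotarev.

-1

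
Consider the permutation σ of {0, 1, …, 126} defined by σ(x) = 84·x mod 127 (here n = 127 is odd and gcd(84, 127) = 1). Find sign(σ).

Start at x=64: 64 → 42 → 99 → 61 → 44 → 13 → 76 → … (one orbit).
Decompose π into cycles: lengths [63, 63, 1] (3 cycles, including the fixed point 0).
n − c = 127 − 3 = 124; sign = (−1)^124 = +1.

+1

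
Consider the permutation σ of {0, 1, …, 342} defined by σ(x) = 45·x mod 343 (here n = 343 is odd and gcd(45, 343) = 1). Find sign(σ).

Trace 191: π^k(191) = [191, 20, 214, 26, 141, 171, 149] for k=0..6.
Cycle type of π: 294 + 42 + 6 + 1; total 4 cycles.
With 4 cycles on 343 points, sign = (−1)^{343−4} = -1.
(45|343)_J = -1 (Zolotarev's lemma cross-check).

-1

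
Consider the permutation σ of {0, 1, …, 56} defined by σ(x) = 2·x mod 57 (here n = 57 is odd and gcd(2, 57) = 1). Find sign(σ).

+1

Orbit of 49 under x↦2x: [49, 41, 25, 50, 43, 29, 1]… (length divides ord_57(2)).
Decompose π into cycles: lengths [18, 18, 18, 2, 1] (5 cycles, including the fixed point 0).
n − c = 57 − 5 = 52; sign = (−1)^52 = +1.
(2|57)_J = +1 (Zolotarev's lemma cross-check).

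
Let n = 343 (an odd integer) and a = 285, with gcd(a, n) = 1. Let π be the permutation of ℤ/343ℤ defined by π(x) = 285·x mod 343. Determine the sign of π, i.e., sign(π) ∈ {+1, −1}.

Start at x=51: 51 → 129 → 64 → 61 → 235 → 90 → 268 → … (one orbit).
π_285 has 4 disjoint cycles with lengths [294, 42, 6, 1] on {0,…,342}.
sign(π) = (−1)^{n − #cycles} = (−1)^{343−4} = (−1)^339 = -1.

-1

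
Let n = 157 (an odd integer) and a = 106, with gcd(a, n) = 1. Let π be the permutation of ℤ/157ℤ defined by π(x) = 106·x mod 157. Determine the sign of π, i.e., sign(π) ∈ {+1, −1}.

Start at x=99: 99 → 132 → 19 → 130 → 121 → 109 → 93 → … (one orbit).
Cycle lengths of π_106 on ℤ/157ℤ: [39, 39, 39, 39, 1]; 5 cycles in total.
Σ(ℓ_i−1) = 157−5 = 152; sign = (−1)^152 = +1.
Zolotarev: (106|157) = +1, matching the cycle-count sign.

+1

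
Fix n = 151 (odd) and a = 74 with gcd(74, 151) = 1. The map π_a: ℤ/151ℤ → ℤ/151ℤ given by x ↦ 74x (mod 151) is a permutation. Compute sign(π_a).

+1

Trace 44: π^k(44) = [44, 85, 99, 78, 34, 100, 1] for k=0..6.
3 cycles of lengths [75, 75, 1].
sign(π) = (−1)^{n − #cycles} = (−1)^{151−3} = (−1)^148 = +1.
The Jacobi symbol (74|151) = +1 (Zolotarev) agrees.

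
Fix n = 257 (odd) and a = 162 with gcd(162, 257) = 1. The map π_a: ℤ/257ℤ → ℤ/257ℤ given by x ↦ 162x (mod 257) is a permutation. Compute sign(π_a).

+1

Orbit of 117 under x↦162x: [117, 193, 169, 136, 187, 225, 213]… (length divides ord_257(162)).
The orbit structure of x ↦ 162x mod 257: 5 orbits of sizes [64, 64, 64, 64, 1].
5 cycles on 257: each ℓ→(−1)^(ℓ−1), product (−1)^252 = +1.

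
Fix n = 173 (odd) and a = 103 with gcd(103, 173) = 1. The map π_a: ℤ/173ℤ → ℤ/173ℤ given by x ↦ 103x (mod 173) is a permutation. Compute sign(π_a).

-1

Trace 82: π^k(82) = [82, 142, 94, 167, 74, 10, 165] for k=0..6.
2 cycles of lengths [172, 1].
sign(π) = (−1)^{n − #cycles} = (−1)^{173−2} = (−1)^171 = -1.
Zolotarev: (103|173) = -1, matching the cycle-count sign.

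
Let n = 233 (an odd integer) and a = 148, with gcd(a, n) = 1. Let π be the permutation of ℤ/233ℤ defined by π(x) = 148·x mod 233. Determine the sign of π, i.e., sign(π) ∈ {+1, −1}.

Orbit of 51 under x↦148x: [51, 92, 102, 184, 204, 135, 175]… (length divides ord_233(148)).
Cycle lengths of π_148 on ℤ/233ℤ: [29, 29, 29, 29, 29, 29, 29, 29, 1]; 9 cycles in total.
With 9 cycles on 233 points, sign = (−1)^{233−9} = +1.

+1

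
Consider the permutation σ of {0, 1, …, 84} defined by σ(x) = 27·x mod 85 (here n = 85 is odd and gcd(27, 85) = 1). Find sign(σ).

Start at x=27: 27 → 49 → 48 → 21 → 57 → 9 → 73 → … (one orbit).
Decompose π into cycles: lengths [16, 16, 16, 16, 16, 4, 1] (7 cycles, including the fixed point 0).
Σ(ℓ_i−1) = 85−7 = 78; sign = (−1)^78 = +1.
Check: (27/85) = +1 by Zolotarev.

+1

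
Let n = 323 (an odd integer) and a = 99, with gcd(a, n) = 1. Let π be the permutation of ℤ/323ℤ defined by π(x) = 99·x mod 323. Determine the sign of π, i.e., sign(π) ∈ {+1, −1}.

-1

Trace 45: π^k(45) = [45, 256, 150, 315, 177, 81, 267] for k=0..6.
π_99 has 6 disjoint cycles with lengths [144, 144, 16, 9, 9, 1] on {0,…,322}.
n − c = 323 − 6 = 317; sign = (−1)^317 = -1.
Check: (99/323) = -1 by Zolotarev.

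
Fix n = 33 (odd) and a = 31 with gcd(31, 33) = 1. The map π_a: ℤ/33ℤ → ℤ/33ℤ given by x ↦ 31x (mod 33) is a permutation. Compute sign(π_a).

Orbit of 4 under x↦31x: [4, 25, 16, 1, 31]… (length divides ord_33(31)).
The orbit structure of x ↦ 31x mod 33: 9 orbits of sizes [5, 5, 5, 5, 5, 5, 1, 1, 1].
Σ(ℓ_i−1) = 33−9 = 24; sign = (−1)^24 = +1.

+1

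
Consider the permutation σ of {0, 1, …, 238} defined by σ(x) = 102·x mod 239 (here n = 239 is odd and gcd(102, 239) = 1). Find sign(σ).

+1

Trace 51: π^k(51) = [51, 183, 24, 58, 180, 196, 155] for k=0..6.
The orbit structure of x ↦ 102x mod 239: 3 orbits of sizes [119, 119, 1].
3 cycles on 239: each ℓ→(−1)^(ℓ−1), product (−1)^236 = +1.
(102|239)_J = +1 (Zolotarev's lemma cross-check).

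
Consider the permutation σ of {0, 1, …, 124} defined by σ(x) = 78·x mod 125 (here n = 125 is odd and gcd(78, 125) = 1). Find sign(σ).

Trace 124: π^k(124) = [124, 47, 41, 73, 69, 7, 46] for k=0..6.
Cycle type of π: 100 + 20 + 4 + 1; total 4 cycles.
n − c = 125 − 4 = 121; sign = (−1)^121 = -1.

-1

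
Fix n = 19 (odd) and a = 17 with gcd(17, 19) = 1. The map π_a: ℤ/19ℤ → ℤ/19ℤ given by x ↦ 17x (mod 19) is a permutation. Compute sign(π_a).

+1

Trace 16: π^k(16) = [16, 6, 7, 5, 9, 1, 17] for k=0..6.
Cycle type of π: 9×2 + 1; total 3 cycles.
19 − 3 = 16 transpositions; sign(π) = (−1)^16 = +1.
(17|19)_J = +1 (Zolotarev's lemma cross-check).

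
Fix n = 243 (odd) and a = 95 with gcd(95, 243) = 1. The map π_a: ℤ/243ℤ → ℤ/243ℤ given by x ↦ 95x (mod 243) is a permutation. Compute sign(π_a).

-1

Orbit of 236 under x↦95x: [236, 64, 5, 232, 170, 112, 191]… (length divides ord_243(95)).
Decompose π into cycles: lengths [162, 54, 18, 6, 2, 1] (6 cycles, including the fixed point 0).
6 cycles on 243: each ℓ→(−1)^(ℓ−1), product (−1)^237 = -1.
Check: (95/243) = -1 by Zolotarev.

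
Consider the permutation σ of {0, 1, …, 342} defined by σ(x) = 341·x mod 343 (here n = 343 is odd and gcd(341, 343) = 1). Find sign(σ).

Trace 173: π^k(173) = [173, 340, 6, 331, 24, 295, 96] for k=0..6.
Cycle type of π: 294 + 42 + 6 + 1; total 4 cycles.
4 cycles on 343: each ℓ→(−1)^(ℓ−1), product (−1)^339 = -1.

-1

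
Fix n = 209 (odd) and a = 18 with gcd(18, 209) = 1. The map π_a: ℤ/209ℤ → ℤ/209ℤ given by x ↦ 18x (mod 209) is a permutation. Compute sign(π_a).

+1

Start at x=208: 208 → 191 → 94 → 20 → 151 → 1 → 18 → … (one orbit).
29 cycles of lengths [10, 10, 10, 10, 10, 10, 10, 10, 10, 10, 10, 10, 10, 10, 10, 10, 10, 10, 10, 2, 2, 2, 2, 2, 2, 2, 2, 2, 1].
n − c = 209 − 29 = 180; sign = (−1)^180 = +1.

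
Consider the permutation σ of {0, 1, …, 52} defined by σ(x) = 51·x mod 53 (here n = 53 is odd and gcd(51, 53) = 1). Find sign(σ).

-1

Trace 31: π^k(31) = [31, 44, 18, 17, 19, 15, 23] for k=0..6.
π_51 has 2 disjoint cycles with lengths [52, 1] on {0,…,52}.
sign(π) = (−1)^{n − #cycles} = (−1)^{53−2} = (−1)^51 = -1.
Zolotarev: (51|53) = -1, matching the cycle-count sign.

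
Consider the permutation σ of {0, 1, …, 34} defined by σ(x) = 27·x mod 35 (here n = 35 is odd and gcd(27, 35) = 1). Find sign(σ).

Orbit of 29 under x↦27x: [29, 13, 1, 27]… (length divides ord_35(27)).
Cycle lengths of π_27 on ℤ/35ℤ: [4, 4, 4, 4, 4, 4, 4, 2, 2, 2, 1]; 11 cycles in total.
With 11 cycles on 35 points, sign = (−1)^{35−11} = +1.
Check: (27/35) = +1 by Zolotarev.

+1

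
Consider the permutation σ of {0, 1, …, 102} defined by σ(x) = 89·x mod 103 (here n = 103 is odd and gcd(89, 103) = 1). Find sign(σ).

-1

Orbit of 39 under x↦89x: [39, 72, 22, 1, 89, 93, 37]… (length divides ord_103(89)).
The orbit structure of x ↦ 89x mod 103: 4 orbits of sizes [34, 34, 34, 1].
n − c = 103 − 4 = 99; sign = (−1)^99 = -1.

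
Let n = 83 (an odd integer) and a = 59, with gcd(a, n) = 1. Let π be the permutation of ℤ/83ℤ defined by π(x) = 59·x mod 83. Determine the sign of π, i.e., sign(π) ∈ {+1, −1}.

Start at x=23: 23 → 29 → 51 → 21 → 77 → 61 → 30 → … (one orbit).
Decompose π into cycles: lengths [41, 41, 1] (3 cycles, including the fixed point 0).
Σ(ℓ_i−1) = 83−3 = 80; sign = (−1)^80 = +1.
Zolotarev: (59|83) = +1, matching the cycle-count sign.

+1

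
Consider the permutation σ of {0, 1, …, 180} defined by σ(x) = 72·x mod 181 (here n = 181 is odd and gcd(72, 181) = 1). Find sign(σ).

Trace 89: π^k(89) = [89, 73, 7, 142, 88, 1, 72] for k=0..6.
Cycle type of π: 36×5 + 1; total 6 cycles.
n − c = 181 − 6 = 175; sign = (−1)^175 = -1.
Via Zolotarev, sign(π_{72}) = (72|181) = -1.

-1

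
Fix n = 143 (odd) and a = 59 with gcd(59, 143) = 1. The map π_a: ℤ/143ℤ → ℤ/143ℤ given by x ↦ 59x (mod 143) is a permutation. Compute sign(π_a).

Orbit of 20 under x↦59x: [20, 36, 122, 48, 115, 64, 58]… (length divides ord_143(59)).
Decompose π into cycles: lengths [60, 60, 12, 5, 5, 1] (6 cycles, including the fixed point 0).
6 cycles on 143: each ℓ→(−1)^(ℓ−1), product (−1)^137 = -1.
Check: (59/143) = -1 by Zolotarev.

-1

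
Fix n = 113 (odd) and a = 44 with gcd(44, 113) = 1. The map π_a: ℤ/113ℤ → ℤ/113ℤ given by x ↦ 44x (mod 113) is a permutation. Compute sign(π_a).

Start at x=44: 44 → 15 → 95 → 112 → 69 → 98 → 18 → … (one orbit).
Cycle type of π: 8×14 + 1; total 15 cycles.
With 15 cycles on 113 points, sign = (−1)^{113−15} = +1.

+1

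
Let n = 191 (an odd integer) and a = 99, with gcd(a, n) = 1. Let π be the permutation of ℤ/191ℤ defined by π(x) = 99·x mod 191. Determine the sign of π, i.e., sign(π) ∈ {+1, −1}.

Start at x=174: 174 → 36 → 126 → 59 → 111 → 102 → 166 → … (one orbit).
The orbit structure of x ↦ 99x mod 191: 2 orbits of sizes [190, 1].
sign(π) = (−1)^{n − #cycles} = (−1)^{191−2} = (−1)^189 = -1.
(99|191)_J = -1 (Zolotarev's lemma cross-check).

-1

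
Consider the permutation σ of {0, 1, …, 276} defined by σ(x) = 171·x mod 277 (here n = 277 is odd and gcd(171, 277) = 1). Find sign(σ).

Start at x=255: 255 → 116 → 169 → 91 → 49 → 69 → 165 → … (one orbit).
5 cycles of lengths [69, 69, 69, 69, 1].
sign(π) = (−1)^{n − #cycles} = (−1)^{277−5} = (−1)^272 = +1.

+1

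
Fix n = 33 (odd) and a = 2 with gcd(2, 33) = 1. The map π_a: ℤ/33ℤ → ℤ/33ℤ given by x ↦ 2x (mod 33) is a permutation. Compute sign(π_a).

Orbit of 17 under x↦2x: [17, 1, 2, 4, 8, 16, 32]… (length divides ord_33(2)).
5 cycles of lengths [10, 10, 10, 2, 1].
33 − 5 = 28 transpositions; sign(π) = (−1)^28 = +1.
Via Zolotarev, sign(π_{2}) = (2|33) = +1.

+1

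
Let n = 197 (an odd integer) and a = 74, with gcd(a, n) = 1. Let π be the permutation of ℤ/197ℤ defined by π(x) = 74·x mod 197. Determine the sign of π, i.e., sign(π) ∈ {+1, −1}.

-1

Start at x=56: 56 → 7 → 124 → 114 → 162 → 168 → 21 → … (one orbit).
Cycle type of π: 196 + 1; total 2 cycles.
197 − 2 = 195 transpositions; sign(π) = (−1)^195 = -1.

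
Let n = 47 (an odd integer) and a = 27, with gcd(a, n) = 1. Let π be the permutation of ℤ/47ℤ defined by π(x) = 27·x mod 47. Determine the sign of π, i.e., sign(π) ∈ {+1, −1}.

Trace 7: π^k(7) = [7, 1, 27, 24, 37, 12, 42] for k=0..6.
Cycle type of π: 23×2 + 1; total 3 cycles.
sign(π) = (−1)^{n − #cycles} = (−1)^{47−3} = (−1)^44 = +1.

+1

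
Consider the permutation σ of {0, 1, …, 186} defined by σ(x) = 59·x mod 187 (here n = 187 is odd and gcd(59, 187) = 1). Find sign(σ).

+1

Start at x=15: 15 → 137 → 42 → 47 → 155 → 169 → 60 → … (one orbit).
π_59 has 9 disjoint cycles with lengths [40, 40, 40, 40, 8, 8, 5, 5, 1] on {0,…,186}.
187 − 9 = 178 transpositions; sign(π) = (−1)^178 = +1.
(59|187)_J = +1 (Zolotarev's lemma cross-check).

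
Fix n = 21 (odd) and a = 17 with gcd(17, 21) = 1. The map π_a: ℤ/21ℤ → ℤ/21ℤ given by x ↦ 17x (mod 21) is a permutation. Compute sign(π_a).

+1

Start at x=16: 16 → 20 → 4 → 5 → 1 → 17 → 16 (one orbit).
Cycle lengths of π_17 on ℤ/21ℤ: [6, 6, 6, 2, 1]; 5 cycles in total.
With 5 cycles on 21 points, sign = (−1)^{21−5} = +1.
The Jacobi symbol (17|21) = +1 (Zolotarev) agrees.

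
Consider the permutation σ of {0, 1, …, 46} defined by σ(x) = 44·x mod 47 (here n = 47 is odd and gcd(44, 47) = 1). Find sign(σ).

-1

Trace 17: π^k(17) = [17, 43, 12, 11, 14, 5, 32] for k=0..6.
Cycle type of π: 46 + 1; total 2 cycles.
Σ(ℓ_i−1) = 47−2 = 45; sign = (−1)^45 = -1.
Zolotarev: (44|47) = -1, matching the cycle-count sign.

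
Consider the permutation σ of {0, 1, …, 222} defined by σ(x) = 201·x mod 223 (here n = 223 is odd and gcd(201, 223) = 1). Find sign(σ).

Orbit of 139 under x↦201x: [139, 64, 153, 202, 16, 94, 162]… (length divides ord_223(201)).
3 cycles of lengths [111, 111, 1].
sign(π) = (−1)^{n − #cycles} = (−1)^{223−3} = (−1)^220 = +1.
Via Zolotarev, sign(π_{201}) = (201|223) = +1.

+1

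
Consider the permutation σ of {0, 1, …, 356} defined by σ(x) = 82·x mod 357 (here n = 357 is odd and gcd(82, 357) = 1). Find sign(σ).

+1

Trace 241: π^k(241) = [241, 127, 61, 4, 328, 121, 283] for k=0..6.
Cycle type of π: 48×6 + 16×3 + 6×3 + 1×3; total 15 cycles.
n − c = 357 − 15 = 342; sign = (−1)^342 = +1.
Via Zolotarev, sign(π_{82}) = (82|357) = +1.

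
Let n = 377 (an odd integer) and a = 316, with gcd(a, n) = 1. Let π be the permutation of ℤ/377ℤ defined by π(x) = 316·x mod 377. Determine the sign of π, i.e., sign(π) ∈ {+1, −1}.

Orbit of 313 under x↦316x: [313, 134, 120, 220, 152, 153, 92]… (length divides ord_377(316)).
π_316 has 8 disjoint cycles with lengths [84, 84, 84, 84, 28, 6, 6, 1] on {0,…,376}.
n − c = 377 − 8 = 369; sign = (−1)^369 = -1.

-1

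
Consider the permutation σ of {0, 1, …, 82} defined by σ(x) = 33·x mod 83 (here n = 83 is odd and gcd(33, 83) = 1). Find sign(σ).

+1

Orbit of 77 under x↦33x: [77, 51, 23, 12, 64, 37, 59]… (length divides ord_83(33)).
Cycle lengths of π_33 on ℤ/83ℤ: [41, 41, 1]; 3 cycles in total.
3 cycles on 83: each ℓ→(−1)^(ℓ−1), product (−1)^80 = +1.
(33|83)_J = +1 (Zolotarev's lemma cross-check).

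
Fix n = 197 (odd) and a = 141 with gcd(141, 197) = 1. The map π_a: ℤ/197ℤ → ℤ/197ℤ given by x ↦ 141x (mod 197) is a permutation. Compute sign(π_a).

Start at x=150: 150 → 71 → 161 → 46 → 182 → 52 → 43 → … (one orbit).
Decompose π into cycles: lengths [196, 1] (2 cycles, including the fixed point 0).
With 2 cycles on 197 points, sign = (−1)^{197−2} = -1.

-1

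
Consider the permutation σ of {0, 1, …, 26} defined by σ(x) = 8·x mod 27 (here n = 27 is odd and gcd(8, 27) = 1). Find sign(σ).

-1

Start at x=8: 8 → 10 → 26 → 19 → 17 → 1 → 8 (one orbit).
8 cycles of lengths [6, 6, 6, 2, 2, 2, 2, 1].
Σ(ℓ_i−1) = 27−8 = 19; sign = (−1)^19 = -1.
Check: (8/27) = -1 by Zolotarev.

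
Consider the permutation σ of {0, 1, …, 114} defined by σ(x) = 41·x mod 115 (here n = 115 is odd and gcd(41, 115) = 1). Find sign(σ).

+1

Orbit of 26 under x↦41x: [26, 31, 6, 16, 81, 101, 1]… (length divides ord_115(41)).
Decompose π into cycles: lengths [11, 11, 11, 11, 11, 11, 11, 11, 11, 11, 1, 1, 1, 1, 1] (15 cycles, including the fixed point 0).
sign(π) = (−1)^{n − #cycles} = (−1)^{115−15} = (−1)^100 = +1.
The Jacobi symbol (41|115) = +1 (Zolotarev) agrees.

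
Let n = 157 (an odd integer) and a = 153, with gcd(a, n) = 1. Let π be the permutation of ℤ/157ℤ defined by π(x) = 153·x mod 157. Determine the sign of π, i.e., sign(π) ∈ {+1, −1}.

+1

Orbit of 67 under x↦153x: [67, 46, 130, 108, 39, 1, 153]… (length divides ord_157(153)).
π_153 has 13 disjoint cycles with lengths [13, 13, 13, 13, 13, 13, 13, 13, 13, 13, 13, 13, 1] on {0,…,156}.
sign(π) = (−1)^{n − #cycles} = (−1)^{157−13} = (−1)^144 = +1.
Via Zolotarev, sign(π_{153}) = (153|157) = +1.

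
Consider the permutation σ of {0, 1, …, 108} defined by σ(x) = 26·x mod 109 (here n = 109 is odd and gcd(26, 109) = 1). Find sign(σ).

Orbit of 80 under x↦26x: [80, 9, 16, 89, 25, 105, 5]… (length divides ord_109(26)).
The orbit structure of x ↦ 26x mod 109: 5 orbits of sizes [27, 27, 27, 27, 1].
With 5 cycles on 109 points, sign = (−1)^{109−5} = +1.
Via Zolotarev, sign(π_{26}) = (26|109) = +1.

+1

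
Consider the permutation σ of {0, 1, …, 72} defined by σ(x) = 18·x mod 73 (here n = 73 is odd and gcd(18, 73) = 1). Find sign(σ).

Start at x=71: 71 → 37 → 9 → 16 → 69 → 1 → 18 → … (one orbit).
Decompose π into cycles: lengths [18, 18, 18, 18, 1] (5 cycles, including the fixed point 0).
n − c = 73 − 5 = 68; sign = (−1)^68 = +1.
(18|73)_J = +1 (Zolotarev's lemma cross-check).

+1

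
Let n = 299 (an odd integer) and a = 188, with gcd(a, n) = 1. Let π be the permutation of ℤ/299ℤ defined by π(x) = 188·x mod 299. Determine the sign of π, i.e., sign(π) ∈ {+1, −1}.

-1

Orbit of 50 under x↦188x: [50, 131, 110, 49, 242, 48, 54]… (length divides ord_299(188)).
The orbit structure of x ↦ 188x mod 299: 6 orbits of sizes [132, 132, 12, 11, 11, 1].
Σ(ℓ_i−1) = 299−6 = 293; sign = (−1)^293 = -1.
Zolotarev: (188|299) = -1, matching the cycle-count sign.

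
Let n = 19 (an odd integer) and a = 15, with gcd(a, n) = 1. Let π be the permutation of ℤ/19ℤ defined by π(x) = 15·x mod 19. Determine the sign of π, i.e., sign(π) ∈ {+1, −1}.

Orbit of 16 under x↦15x: [16, 12, 9, 2, 11, 13, 5]… (length divides ord_19(15)).
Decompose π into cycles: lengths [18, 1] (2 cycles, including the fixed point 0).
2 cycles on 19: each ℓ→(−1)^(ℓ−1), product (−1)^17 = -1.
(15|19)_J = -1 (Zolotarev's lemma cross-check).

-1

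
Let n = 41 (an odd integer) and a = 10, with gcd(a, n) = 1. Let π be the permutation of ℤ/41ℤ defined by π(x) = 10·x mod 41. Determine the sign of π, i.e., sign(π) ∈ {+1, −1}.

Trace 10: π^k(10) = [10, 18, 16, 37, 1] for k=0..4.
π_10 has 9 disjoint cycles with lengths [5, 5, 5, 5, 5, 5, 5, 5, 1] on {0,…,40}.
With 9 cycles on 41 points, sign = (−1)^{41−9} = +1.

+1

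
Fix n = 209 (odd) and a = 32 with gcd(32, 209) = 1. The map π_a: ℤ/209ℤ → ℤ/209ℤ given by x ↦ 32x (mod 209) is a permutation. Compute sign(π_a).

Start at x=65: 65 → 199 → 98 → 1 → 32 → 188 → 164 → … (one orbit).
Decompose π into cycles: lengths [18, 18, 18, 18, 18, 18, 18, 18, 18, 18, 18, 2, 2, 2, 2, 2, 1] (17 cycles, including the fixed point 0).
sign(π) = (−1)^{n − #cycles} = (−1)^{209−17} = (−1)^192 = +1.
(32|209)_J = +1 (Zolotarev's lemma cross-check).

+1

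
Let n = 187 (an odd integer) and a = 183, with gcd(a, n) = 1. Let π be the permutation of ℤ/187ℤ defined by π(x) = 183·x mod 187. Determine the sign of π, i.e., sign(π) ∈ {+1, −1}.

Start at x=1: 1 → 183 → 16 → 123 → 69 → 98 → 169 → … (one orbit).
Cycle type of π: 20×8 + 10 + 4×4 + 1; total 14 cycles.
sign(π) = (−1)^{n − #cycles} = (−1)^{187−14} = (−1)^173 = -1.
Via Zolotarev, sign(π_{183}) = (183|187) = -1.

-1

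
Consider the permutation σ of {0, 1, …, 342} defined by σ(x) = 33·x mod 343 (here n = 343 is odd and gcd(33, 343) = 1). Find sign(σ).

Orbit of 327 under x↦33x: [327, 158, 69, 219, 24, 106, 68]… (length divides ord_343(33)).
4 cycles of lengths [294, 42, 6, 1].
4 cycles on 343: each ℓ→(−1)^(ℓ−1), product (−1)^339 = -1.

-1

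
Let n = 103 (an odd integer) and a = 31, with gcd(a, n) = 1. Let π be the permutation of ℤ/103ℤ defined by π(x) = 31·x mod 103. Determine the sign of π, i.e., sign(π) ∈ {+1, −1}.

Start at x=73: 73 → 100 → 10 → 1 → 31 → 34 → 24 → … (one orbit).
Decompose π into cycles: lengths [34, 34, 34, 1] (4 cycles, including the fixed point 0).
4 cycles on 103: each ℓ→(−1)^(ℓ−1), product (−1)^99 = -1.
Zolotarev: (31|103) = -1, matching the cycle-count sign.

-1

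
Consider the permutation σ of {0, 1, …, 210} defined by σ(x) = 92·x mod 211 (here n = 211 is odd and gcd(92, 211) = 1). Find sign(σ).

Start at x=33: 33 → 82 → 159 → 69 → 18 → 179 → 10 → … (one orbit).
The orbit structure of x ↦ 92x mod 211: 2 orbits of sizes [210, 1].
sign(π) = (−1)^{n − #cycles} = (−1)^{211−2} = (−1)^209 = -1.

-1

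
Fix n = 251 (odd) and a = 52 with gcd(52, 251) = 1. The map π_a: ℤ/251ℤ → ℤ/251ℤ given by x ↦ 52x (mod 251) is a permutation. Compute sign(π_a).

+1

Start at x=65: 65 → 117 → 60 → 108 → 94 → 119 → 164 → … (one orbit).
The orbit structure of x ↦ 52x mod 251: 3 orbits of sizes [125, 125, 1].
sign(π) = (−1)^{n − #cycles} = (−1)^{251−3} = (−1)^248 = +1.
Via Zolotarev, sign(π_{52}) = (52|251) = +1.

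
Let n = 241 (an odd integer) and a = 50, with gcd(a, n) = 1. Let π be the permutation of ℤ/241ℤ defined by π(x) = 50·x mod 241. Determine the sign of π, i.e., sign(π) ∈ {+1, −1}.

+1

Start at x=32: 32 → 154 → 229 → 123 → 125 → 225 → 164 → … (one orbit).
The orbit structure of x ↦ 50x mod 241: 3 orbits of sizes [120, 120, 1].
3 cycles on 241: each ℓ→(−1)^(ℓ−1), product (−1)^238 = +1.
Check: (50/241) = +1 by Zolotarev.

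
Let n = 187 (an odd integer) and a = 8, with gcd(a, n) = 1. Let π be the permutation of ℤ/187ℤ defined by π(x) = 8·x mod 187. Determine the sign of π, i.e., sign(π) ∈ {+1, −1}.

Trace 157: π^k(157) = [157, 134, 137, 161, 166, 19, 152] for k=0..6.
Cycle type of π: 40×4 + 10 + 8×2 + 1; total 8 cycles.
8 cycles on 187: each ℓ→(−1)^(ℓ−1), product (−1)^179 = -1.

-1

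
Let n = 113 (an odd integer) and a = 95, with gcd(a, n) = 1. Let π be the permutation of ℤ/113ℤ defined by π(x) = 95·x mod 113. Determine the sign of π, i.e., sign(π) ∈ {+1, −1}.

+1

Start at x=98: 98 → 44 → 112 → 18 → 15 → 69 → 1 → … (one orbit).
π_95 has 15 disjoint cycles with lengths [8, 8, 8, 8, 8, 8, 8, 8, 8, 8, 8, 8, 8, 8, 1] on {0,…,112}.
Σ(ℓ_i−1) = 113−15 = 98; sign = (−1)^98 = +1.
The Jacobi symbol (95|113) = +1 (Zolotarev) agrees.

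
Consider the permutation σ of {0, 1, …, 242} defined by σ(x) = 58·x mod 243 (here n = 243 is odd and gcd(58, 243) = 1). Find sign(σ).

Trace 40: π^k(40) = [40, 133, 181, 49, 169, 82, 139] for k=0..6.
11 cycles of lengths [81, 81, 27, 27, 9, 9, 3, 3, 1, 1, 1].
Σ(ℓ_i−1) = 243−11 = 232; sign = (−1)^232 = +1.
(58|243)_J = +1 (Zolotarev's lemma cross-check).

+1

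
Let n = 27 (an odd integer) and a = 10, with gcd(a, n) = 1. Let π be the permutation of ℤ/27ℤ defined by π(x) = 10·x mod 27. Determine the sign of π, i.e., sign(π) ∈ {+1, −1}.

Start at x=19: 19 → 1 → 10 → 19 (one orbit).
π_10 has 15 disjoint cycles with lengths [3, 3, 3, 3, 3, 3, 1, 1, 1, 1, 1, 1, 1, 1, 1] on {0,…,26}.
27 − 15 = 12 transpositions; sign(π) = (−1)^12 = +1.

+1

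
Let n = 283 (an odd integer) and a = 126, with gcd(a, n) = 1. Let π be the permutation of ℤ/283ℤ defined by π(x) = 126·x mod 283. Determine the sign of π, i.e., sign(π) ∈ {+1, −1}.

-1

Trace 200: π^k(200) = [200, 13, 223, 81, 18, 4, 221] for k=0..6.
Cycle type of π: 282 + 1; total 2 cycles.
2 cycles on 283: each ℓ→(−1)^(ℓ−1), product (−1)^281 = -1.
Zolotarev: (126|283) = -1, matching the cycle-count sign.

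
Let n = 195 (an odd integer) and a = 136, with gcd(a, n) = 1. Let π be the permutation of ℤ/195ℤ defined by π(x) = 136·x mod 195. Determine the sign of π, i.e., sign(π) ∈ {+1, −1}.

-1

Orbit of 31 under x↦136x: [31, 121, 76, 1, 136, 166, 151]… (length divides ord_195(136)).
The orbit structure of x ↦ 136x mod 195: 30 orbits of sizes [12, 12, 12, 12, 12, 12, 12, 12, 12, 12, 12, 12, 12, 12, 12, 1, 1, 1, 1, 1, 1, 1, 1, 1, 1, 1, 1, 1, 1, 1].
Σ(ℓ_i−1) = 195−30 = 165; sign = (−1)^165 = -1.
The Jacobi symbol (136|195) = -1 (Zolotarev) agrees.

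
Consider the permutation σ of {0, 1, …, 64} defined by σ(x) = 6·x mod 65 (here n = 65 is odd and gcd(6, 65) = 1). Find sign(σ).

-1

Start at x=1: 1 → 6 → 36 → 21 → 61 → 41 → 51 → … (one orbit).
Cycle type of π: 12×5 + 1×5; total 10 cycles.
65 − 10 = 55 transpositions; sign(π) = (−1)^55 = -1.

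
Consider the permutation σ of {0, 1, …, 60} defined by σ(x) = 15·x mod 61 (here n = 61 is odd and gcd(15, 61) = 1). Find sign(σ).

Start at x=20: 20 → 56 → 47 → 34 → 22 → 25 → 9 → … (one orbit).
π_15 has 5 disjoint cycles with lengths [15, 15, 15, 15, 1] on {0,…,60}.
Σ(ℓ_i−1) = 61−5 = 56; sign = (−1)^56 = +1.

+1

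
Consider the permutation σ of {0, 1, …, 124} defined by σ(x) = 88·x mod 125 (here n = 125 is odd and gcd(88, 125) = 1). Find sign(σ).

Orbit of 26 under x↦88x: [26, 38, 94, 22, 61, 118, 9]… (length divides ord_125(88)).
Cycle type of π: 100 + 20 + 4 + 1; total 4 cycles.
n − c = 125 − 4 = 121; sign = (−1)^121 = -1.
Check: (88/125) = -1 by Zolotarev.

-1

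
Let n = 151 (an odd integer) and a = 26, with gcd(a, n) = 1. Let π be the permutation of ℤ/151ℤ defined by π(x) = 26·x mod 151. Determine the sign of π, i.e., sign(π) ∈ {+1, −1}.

Start at x=127: 127 → 131 → 84 → 70 → 8 → 57 → 123 → … (one orbit).
Cycle lengths of π_26 on ℤ/151ℤ: [50, 50, 50, 1]; 4 cycles in total.
With 4 cycles on 151 points, sign = (−1)^{151−4} = -1.
The Jacobi symbol (26|151) = -1 (Zolotarev) agrees.

-1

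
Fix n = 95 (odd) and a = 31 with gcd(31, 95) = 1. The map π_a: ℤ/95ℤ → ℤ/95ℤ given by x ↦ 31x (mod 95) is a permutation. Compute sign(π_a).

-1

Orbit of 11 under x↦31x: [11, 56, 26, 46, 1, 31]… (length divides ord_95(31)).
π_31 has 20 disjoint cycles with lengths [6, 6, 6, 6, 6, 6, 6, 6, 6, 6, 6, 6, 6, 6, 6, 1, 1, 1, 1, 1] on {0,…,94}.
95 − 20 = 75 transpositions; sign(π) = (−1)^75 = -1.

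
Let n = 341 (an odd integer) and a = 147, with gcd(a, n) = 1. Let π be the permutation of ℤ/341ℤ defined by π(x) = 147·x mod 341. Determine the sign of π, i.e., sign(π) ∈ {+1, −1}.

Trace 1: π^k(1) = [1, 147, 126, 108, 190, 309, 70] for k=0..6.
π_147 has 36 disjoint cycles with lengths [10, 10, 10, 10, 10, 10, 10, 10, 10, 10, 10, 10, 10, 10, 10, 10, 10, 10, 10, 10, 10, 10, 10, 10, 10, 10, 10, 10, 10, 10, 10, 10, 10, 5, 5, 1] on {0,…,340}.
Σ(ℓ_i−1) = 341−36 = 305; sign = (−1)^305 = -1.
(147|341)_J = -1 (Zolotarev's lemma cross-check).

-1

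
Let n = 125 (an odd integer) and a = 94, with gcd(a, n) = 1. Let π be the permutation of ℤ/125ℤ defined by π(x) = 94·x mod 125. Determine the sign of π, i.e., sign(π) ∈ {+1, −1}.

+1

Orbit of 124 under x↦94x: [124, 31, 39, 41, 104, 26, 69]… (length divides ord_125(94)).
π_94 has 7 disjoint cycles with lengths [50, 50, 10, 10, 2, 2, 1] on {0,…,124}.
125 − 7 = 118 transpositions; sign(π) = (−1)^118 = +1.
The Jacobi symbol (94|125) = +1 (Zolotarev) agrees.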